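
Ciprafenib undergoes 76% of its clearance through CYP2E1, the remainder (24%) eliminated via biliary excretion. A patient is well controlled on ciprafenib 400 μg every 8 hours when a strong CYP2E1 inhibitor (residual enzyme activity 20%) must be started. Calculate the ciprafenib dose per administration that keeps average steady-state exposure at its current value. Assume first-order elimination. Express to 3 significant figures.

157 μg

CYP2E1: 0.76 × 0.2 = 0.152
Other: 0.24 (unchanged)
New clearance relative to baseline: 0.152 + 0.24 = 0.392.
To maintain the same steady-state level, dose must scale with clearance: new dose = 400 × 0.392 = 157 μg.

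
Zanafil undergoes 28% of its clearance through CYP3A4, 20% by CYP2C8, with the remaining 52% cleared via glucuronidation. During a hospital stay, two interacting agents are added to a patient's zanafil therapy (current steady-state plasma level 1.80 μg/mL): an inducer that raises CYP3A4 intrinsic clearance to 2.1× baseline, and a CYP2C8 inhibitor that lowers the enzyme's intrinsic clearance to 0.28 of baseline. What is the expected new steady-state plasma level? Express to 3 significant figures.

1.55 μg/mL

The CYP3A4 pathway (28% of clearance) is boosted to 2.1× activity: 0.28 × 2.1 = 0.588.
The CYP2C8 pathway (20% of clearance) falls to 0.28× activity: 0.2 × 0.28 = 0.056.
The remaining 52% of clearance is unaffected.
Relative clearance = 0.588 + 0.056 + 0.52 = 1.164.
New steady-state plasma level = 1.80 / 1.164 = 1.55 μg/mL (concentration scales inversely with clearance).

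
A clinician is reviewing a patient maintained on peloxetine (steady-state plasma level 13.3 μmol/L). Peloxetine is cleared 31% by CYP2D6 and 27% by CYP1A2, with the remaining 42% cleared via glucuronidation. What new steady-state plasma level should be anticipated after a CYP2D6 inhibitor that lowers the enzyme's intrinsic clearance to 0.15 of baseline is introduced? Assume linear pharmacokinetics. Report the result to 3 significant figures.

The CYP2D6 pathway (31% of clearance) falls to 0.15× activity: 0.31 × 0.15 = 0.0465.
CYP1A2 (27%) and the residual 42% are unaffected.
New clearance relative to baseline: 0.0465 + 0.27 + 0.42 = 0.7365.
New steady-state plasma level = baseline ÷ relative clearance = 13.3 / 0.7365 = 18.1 μmol/L.

18.1 μmol/L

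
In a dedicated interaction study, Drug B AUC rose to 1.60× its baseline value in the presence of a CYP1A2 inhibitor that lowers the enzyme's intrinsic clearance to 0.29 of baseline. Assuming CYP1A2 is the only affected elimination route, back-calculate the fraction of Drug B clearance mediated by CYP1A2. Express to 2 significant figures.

0.53

Write x for the fraction cleared via CYP1A2. The observed AUC change means clearance fell to 1/1.60 = 0.625 of baseline.
Setting x·0.29 + (1 − x) = 0.625 and solving: x = (0.625 − 1)/(0.29 − 1) = 0.53.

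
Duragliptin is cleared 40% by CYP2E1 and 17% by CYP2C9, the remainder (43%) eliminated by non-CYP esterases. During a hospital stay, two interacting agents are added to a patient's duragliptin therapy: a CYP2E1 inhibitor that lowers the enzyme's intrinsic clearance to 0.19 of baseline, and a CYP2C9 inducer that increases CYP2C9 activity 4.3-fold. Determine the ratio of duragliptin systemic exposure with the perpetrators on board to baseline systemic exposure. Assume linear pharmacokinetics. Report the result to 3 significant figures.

0.808

CYP2E1: 0.4 × 0.19 = 0.076
CYP2C9: 0.17 × 4.3 = 0.731
Other: 0.43 (unchanged)
CL_new/CL_old = 0.076 + 0.731 + 0.43 = 1.237.
Systemic exposure ∝ 1/CL: fold-change = 1 / 1.237 = 0.808.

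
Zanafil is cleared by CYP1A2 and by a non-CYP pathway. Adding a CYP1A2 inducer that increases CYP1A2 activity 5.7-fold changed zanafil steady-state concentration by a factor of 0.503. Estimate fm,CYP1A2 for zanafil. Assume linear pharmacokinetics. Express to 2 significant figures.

Write x for the fraction cleared via CYP1A2. The observed steady-state concentration change means clearance rose to 1/0.503 = 1.988 of baseline.
Setting x·5.7 + (1 − x) = 1.988 and solving: x = (1.988 − 1)/(5.7 − 1) = 0.21.

0.21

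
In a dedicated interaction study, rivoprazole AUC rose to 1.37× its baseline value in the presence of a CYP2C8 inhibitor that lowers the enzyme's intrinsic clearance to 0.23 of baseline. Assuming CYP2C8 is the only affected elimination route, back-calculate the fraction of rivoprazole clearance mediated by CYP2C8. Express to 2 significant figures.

0.35

CL'/CL = 1 / 1.37 = 0.7299
0.23·fm + (1 − fm) = 0.7299
fm = (0.7299 − 1) / (0.23 − 1) = 0.35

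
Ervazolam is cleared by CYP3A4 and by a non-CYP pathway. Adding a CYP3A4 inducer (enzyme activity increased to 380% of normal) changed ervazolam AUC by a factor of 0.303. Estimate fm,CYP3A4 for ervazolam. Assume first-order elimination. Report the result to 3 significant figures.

CL'/CL = 1 / 0.303 = 3.3
3.8·fm + (1 − fm) = 3.3
fm = (3.3 − 1) / (3.8 − 1) = 0.822

0.822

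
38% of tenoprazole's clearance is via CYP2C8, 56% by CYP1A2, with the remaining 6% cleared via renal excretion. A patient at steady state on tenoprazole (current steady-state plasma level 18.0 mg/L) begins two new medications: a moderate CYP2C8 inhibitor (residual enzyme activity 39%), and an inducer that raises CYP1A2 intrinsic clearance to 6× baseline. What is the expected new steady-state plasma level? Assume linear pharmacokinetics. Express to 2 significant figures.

5.0 mg/L

CYP2C8: 0.38 × 0.39 = 0.1482
CYP1A2: 0.56 × 6 = 3.36
Other: 0.06 (unchanged)
CL_new/CL_old = 0.1482 + 3.36 + 0.06 = 3.5682.
Steady-state plasma level ∝ 1/CL: new value = 18.0 / 3.5682 = 5.0 mg/L.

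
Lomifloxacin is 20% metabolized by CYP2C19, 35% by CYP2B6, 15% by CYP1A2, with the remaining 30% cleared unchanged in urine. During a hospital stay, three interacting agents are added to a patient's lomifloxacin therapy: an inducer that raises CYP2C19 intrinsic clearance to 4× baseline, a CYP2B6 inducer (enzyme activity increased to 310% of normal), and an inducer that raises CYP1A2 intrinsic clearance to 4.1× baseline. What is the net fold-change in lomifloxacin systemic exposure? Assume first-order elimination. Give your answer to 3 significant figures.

0.357

CYP2C19: 0.2 × 4 = 0.8
CYP2B6: 0.35 × 3.1 = 1.085
CYP1A2: 0.15 × 4.1 = 0.615
Other: 0.3 (unchanged)
CL_new/CL_old = 0.8 + 1.085 + 0.615 + 0.3 = 2.8.
Systemic exposure ∝ 1/CL: fold-change = 1 / 2.8 = 0.357.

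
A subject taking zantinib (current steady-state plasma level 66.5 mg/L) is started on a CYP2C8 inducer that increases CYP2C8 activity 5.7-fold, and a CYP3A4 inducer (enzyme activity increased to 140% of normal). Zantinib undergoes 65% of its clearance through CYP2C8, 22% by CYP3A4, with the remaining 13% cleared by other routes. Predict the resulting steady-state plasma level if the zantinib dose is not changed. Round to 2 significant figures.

The CYP2C8 pathway (65% of clearance) increases to 5.7× activity: 0.65 × 5.7 = 3.705.
The CYP3A4 pathway (22% of clearance) increases to 1.4× activity: 0.22 × 1.4 = 0.308.
Non-CYP routes (13%) are unchanged.
CL_new/CL_old = 3.705 + 0.308 + 0.13 = 4.143.
Dividing the baseline by the relative clearance: 66.5 / 4.143 = 16 mg/L.

16 mg/L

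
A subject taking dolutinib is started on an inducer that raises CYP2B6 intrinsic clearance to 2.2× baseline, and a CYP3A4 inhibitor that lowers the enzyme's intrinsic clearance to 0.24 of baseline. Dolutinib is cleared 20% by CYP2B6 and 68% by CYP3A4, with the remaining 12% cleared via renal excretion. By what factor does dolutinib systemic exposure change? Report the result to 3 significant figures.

1.38

The CYP2B6 pathway (20% of clearance) is boosted to 2.2× activity: 0.2 × 2.2 = 0.44.
The CYP3A4 pathway (68% of clearance) falls to 0.24× activity: 0.68 × 0.24 = 0.1632.
The remaining 12% of clearance is unaffected.
CL_new/CL_old = 0.44 + 0.1632 + 0.12 = 0.7232.
Because systemic exposure varies inversely with clearance, the combined effect is 1 / 0.7232 = 1.38.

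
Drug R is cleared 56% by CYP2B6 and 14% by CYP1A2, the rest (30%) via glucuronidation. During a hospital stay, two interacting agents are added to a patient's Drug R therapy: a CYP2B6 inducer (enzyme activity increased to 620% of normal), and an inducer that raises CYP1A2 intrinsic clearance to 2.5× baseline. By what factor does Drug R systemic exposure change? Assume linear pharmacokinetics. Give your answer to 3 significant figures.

0.243

CYP2B6: 0.56 × 6.2 = 3.472
CYP1A2: 0.14 × 2.5 = 0.35
Other: 0.3 (unchanged)
Relative clearance = 3.472 + 0.35 + 0.3 = 4.122.
Net systemic exposure ratio = 1 / 4.122 = 0.243.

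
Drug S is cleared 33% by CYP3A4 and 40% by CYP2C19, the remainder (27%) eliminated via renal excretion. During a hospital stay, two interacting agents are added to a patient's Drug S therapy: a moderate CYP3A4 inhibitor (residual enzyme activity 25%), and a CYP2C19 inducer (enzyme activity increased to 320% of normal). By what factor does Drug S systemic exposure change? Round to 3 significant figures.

The CYP3A4 pathway (33% of clearance) is reduced to 0.25× activity: 0.33 × 0.25 = 0.0825.
The CYP2C19 pathway (40% of clearance) increases to 3.2× activity: 0.4 × 3.2 = 1.28.
The remaining 27% of clearance is unaffected.
New clearance relative to baseline: 0.0825 + 1.28 + 0.27 = 1.6325.
Because systemic exposure varies inversely with clearance, the combined effect is 1 / 1.6325 = 0.613.

0.613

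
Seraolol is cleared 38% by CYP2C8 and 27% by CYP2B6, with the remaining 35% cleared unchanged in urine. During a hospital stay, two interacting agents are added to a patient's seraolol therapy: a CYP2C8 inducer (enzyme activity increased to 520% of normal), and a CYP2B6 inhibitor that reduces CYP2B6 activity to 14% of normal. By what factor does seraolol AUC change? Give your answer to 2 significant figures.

0.42

The CYP2C8 pathway (38% of clearance) increases to 5.2× activity: 0.38 × 5.2 = 1.976.
The CYP2B6 pathway (27% of clearance) drops to 0.14× activity: 0.27 × 0.14 = 0.0378.
Non-CYP routes (35%) are unchanged.
Relative clearance = 1.976 + 0.0378 + 0.35 = 2.3638.
Because AUC varies inversely with clearance, the combined effect is 1 / 2.3638 = 0.42.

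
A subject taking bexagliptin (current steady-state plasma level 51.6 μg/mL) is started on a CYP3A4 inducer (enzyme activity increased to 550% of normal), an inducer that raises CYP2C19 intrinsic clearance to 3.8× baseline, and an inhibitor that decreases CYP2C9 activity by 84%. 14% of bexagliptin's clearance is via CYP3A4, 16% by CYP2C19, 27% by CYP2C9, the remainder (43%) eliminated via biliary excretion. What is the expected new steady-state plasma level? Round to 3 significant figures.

27.9 μg/mL

The CYP3A4 pathway (14% of clearance) increases to 5.5× activity: 0.14 × 5.5 = 0.77.
The CYP2C19 pathway (16% of clearance) rises to 3.8× activity: 0.16 × 3.8 = 0.608.
The CYP2C9 pathway (27% of clearance) is reduced to 0.16× activity: 0.27 × 0.16 = 0.0432.
Non-CYP routes (43%) are unchanged.
New clearance relative to baseline: 0.77 + 0.608 + 0.0432 + 0.43 = 1.8512.
Steady-state plasma level ∝ 1/CL: new value = 51.6 / 1.8512 = 27.9 μg/mL.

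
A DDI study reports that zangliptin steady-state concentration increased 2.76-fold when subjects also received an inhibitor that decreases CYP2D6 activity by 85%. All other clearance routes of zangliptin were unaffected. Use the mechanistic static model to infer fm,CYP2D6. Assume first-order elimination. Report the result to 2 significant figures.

0.75

Call the CYP2D6 fraction fm. After the interaction, CL_new/CL_old = fm × 0.15 + (1 − fm).
Steady-state concentration ratio = 1 / (new CL fraction), so new CL fraction = 1 / 2.76 = 0.3623.
fm × 0.15 + 1 − fm = 0.3623  ⇒  fm × (0.15 − 1) = −0.6377  ⇒  fm = 0.75.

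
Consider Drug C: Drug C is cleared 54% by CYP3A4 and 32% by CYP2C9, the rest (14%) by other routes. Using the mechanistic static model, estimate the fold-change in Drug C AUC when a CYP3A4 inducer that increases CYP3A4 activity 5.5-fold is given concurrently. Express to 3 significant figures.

0.292

The CYP3A4 pathway (54% of clearance) is boosted to 5.5× activity: 0.54 × 5.5 = 2.97.
CYP2C9 (32%) and the residual 14% are unaffected.
CL_new/CL_old = 2.97 + 0.32 + 0.14 = 3.43.
Since AUC ∝ 1/CL, the ratio is 1 / 3.43 = 0.292.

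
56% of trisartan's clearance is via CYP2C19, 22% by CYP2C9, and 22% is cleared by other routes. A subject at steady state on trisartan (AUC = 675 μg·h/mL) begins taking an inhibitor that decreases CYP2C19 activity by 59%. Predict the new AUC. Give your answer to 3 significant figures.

1.01 × 10³ μg·h/mL

The CYP2C19 pathway (56% of clearance) is reduced to 0.41× activity: 0.56 × 0.41 = 0.2296.
CYP2C9 (22%) and the residual 22% are unaffected.
New clearance relative to baseline: 0.2296 + 0.22 + 0.22 = 0.6696.
With dosing unchanged, AUC scales as 1/CL: 675 / 0.6696 = 1.01 × 10³ μg·h/mL.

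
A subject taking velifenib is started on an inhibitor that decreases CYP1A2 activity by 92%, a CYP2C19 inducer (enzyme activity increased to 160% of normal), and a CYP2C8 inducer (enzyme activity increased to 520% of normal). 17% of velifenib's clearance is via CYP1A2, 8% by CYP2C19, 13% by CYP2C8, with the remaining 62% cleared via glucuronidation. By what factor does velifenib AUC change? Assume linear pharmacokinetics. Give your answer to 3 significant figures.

0.696

CYP1A2: 0.17 × 0.08 = 0.0136
CYP2C19: 0.08 × 1.6 = 0.128
CYP2C8: 0.13 × 5.2 = 0.676
Other: 0.62 (unchanged)
New clearance relative to baseline: 0.0136 + 0.128 + 0.676 + 0.62 = 1.4376.
Because AUC varies inversely with clearance, the combined effect is 1 / 1.4376 = 0.696.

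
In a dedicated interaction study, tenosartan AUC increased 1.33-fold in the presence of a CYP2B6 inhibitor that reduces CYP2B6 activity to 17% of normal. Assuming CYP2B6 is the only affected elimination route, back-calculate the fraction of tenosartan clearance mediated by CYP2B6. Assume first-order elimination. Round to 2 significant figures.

CL'/CL = 1 / 1.33 = 0.7519
0.17·fm + (1 − fm) = 0.7519
fm = (0.7519 − 1) / (0.17 − 1) = 0.30

0.30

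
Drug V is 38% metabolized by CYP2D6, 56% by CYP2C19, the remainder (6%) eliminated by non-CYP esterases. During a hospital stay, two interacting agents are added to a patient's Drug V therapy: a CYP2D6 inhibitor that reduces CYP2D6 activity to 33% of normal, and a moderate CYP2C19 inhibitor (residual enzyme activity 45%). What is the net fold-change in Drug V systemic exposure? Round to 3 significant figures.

The CYP2D6 pathway (38% of clearance) drops to 0.33× activity: 0.38 × 0.33 = 0.1254.
The CYP2C19 pathway (56% of clearance) is reduced to 0.45× activity: 0.56 × 0.45 = 0.252.
Non-CYP routes (6%) are unchanged.
New clearance relative to baseline: 0.1254 + 0.252 + 0.06 = 0.4374.
Because systemic exposure varies inversely with clearance, the combined effect is 1 / 0.4374 = 2.29.

2.29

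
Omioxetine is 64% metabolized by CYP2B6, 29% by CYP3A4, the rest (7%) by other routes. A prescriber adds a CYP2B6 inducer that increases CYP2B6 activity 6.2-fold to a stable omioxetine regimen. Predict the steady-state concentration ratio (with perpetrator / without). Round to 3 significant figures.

The CYP2B6 pathway (64% of clearance) rises to 6.2× activity: 0.64 × 6.2 = 3.968.
CYP3A4 (29%) and the residual 7% are unaffected.
CL_new/CL_old = 3.968 + 0.29 + 0.07 = 4.328.
Steady-state concentration ratio = CL_old/CL_new = 1 / 4.328 = 0.231.

0.231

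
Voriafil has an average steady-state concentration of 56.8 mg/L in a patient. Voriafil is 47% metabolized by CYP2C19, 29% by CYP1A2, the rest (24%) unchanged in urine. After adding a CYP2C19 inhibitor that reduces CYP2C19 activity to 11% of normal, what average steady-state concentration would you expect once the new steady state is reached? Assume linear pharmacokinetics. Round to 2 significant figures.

The CYP2C19 pathway (47% of clearance) drops to 0.11× activity: 0.47 × 0.11 = 0.0517.
CYP1A2 (29%) and the residual 24% are unaffected.
CL_new/CL_old = 0.0517 + 0.29 + 0.24 = 0.5817.
With dosing unchanged, average steady-state concentration scales as 1/CL: 56.8 / 0.5817 = 98 mg/L.

98 mg/L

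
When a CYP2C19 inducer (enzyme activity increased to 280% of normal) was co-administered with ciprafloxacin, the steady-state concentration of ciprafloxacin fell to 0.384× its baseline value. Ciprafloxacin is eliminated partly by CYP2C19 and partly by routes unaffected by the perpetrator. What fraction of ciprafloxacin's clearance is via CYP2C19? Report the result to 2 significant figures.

CL'/CL = 1 / 0.384 = 2.604
2.8·fm + (1 − fm) = 2.604
fm = (2.604 − 1) / (2.8 − 1) = 0.89

0.89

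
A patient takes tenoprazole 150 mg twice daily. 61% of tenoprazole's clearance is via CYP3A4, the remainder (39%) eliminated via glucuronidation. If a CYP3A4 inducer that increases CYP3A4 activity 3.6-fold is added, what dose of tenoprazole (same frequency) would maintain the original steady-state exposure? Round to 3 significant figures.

388 mg

The CYP3A4 pathway (61% of clearance) is boosted to 3.6× activity: 0.61 × 3.6 = 2.196.
Non-CYP routes (39%) are unchanged.
Relative clearance = 2.196 + 0.39 = 2.586.
Exposure is unchanged when dose changes in proportion to clearance. New dose = 150 mg × 2.586 = 388 mg.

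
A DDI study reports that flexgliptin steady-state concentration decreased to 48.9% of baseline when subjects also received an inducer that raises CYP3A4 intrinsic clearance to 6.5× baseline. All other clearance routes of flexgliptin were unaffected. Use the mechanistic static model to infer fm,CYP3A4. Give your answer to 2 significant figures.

0.19

Call the CYP3A4 fraction fm. After the interaction, CL_new/CL_old = fm × 6.5 + (1 − fm).
Steady-state concentration ratio = 1 / (new CL fraction), so new CL fraction = 1 / 0.489 = 2.045.
fm × 6.5 + 1 − fm = 2.045  ⇒  fm × (6.5 − 1) = 1.045  ⇒  fm = 0.19.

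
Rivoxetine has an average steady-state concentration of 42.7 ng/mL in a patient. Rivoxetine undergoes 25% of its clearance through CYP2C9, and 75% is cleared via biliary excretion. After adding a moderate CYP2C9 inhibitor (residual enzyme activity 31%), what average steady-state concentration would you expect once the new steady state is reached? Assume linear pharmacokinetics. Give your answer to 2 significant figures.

The CYP2C9 pathway (25% of clearance) drops to 0.31× activity: 0.25 × 0.31 = 0.0775.
The remaining 75% of clearance is unaffected.
Relative clearance = 0.0775 + 0.75 = 0.8275.
Average steady-state concentration ∝ 1/CL, so new value = 42.7 / 0.8275 = 52 ng/mL.

52 ng/mL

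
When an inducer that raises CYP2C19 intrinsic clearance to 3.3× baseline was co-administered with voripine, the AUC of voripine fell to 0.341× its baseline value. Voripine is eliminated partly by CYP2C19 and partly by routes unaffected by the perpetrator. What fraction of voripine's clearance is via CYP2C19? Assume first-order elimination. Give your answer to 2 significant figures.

0.84

CL'/CL = 1 / 0.341 = 2.933
3.3·fm + (1 − fm) = 2.933
fm = (2.933 − 1) / (3.3 − 1) = 0.84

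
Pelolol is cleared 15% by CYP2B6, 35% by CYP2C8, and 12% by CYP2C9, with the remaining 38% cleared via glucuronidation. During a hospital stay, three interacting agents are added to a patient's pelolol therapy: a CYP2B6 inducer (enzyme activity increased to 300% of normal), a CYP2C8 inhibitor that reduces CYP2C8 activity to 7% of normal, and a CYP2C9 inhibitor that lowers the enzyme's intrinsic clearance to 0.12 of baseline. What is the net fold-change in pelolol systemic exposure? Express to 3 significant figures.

CYP2B6: 0.15 × 3 = 0.45
CYP2C8: 0.35 × 0.07 = 0.0245
CYP2C9: 0.12 × 0.12 = 0.0144
Other: 0.38 (unchanged)
New clearance relative to baseline: 0.45 + 0.0245 + 0.0144 + 0.38 = 0.8689.
Net systemic exposure ratio = 1 / 0.8689 = 1.15.

1.15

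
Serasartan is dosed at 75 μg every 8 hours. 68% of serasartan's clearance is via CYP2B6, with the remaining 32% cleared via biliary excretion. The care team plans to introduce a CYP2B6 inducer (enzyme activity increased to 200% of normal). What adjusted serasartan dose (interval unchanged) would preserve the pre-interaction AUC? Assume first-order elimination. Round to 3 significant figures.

CYP2B6: 0.68 × 2 = 1.36
Other: 0.32 (unchanged)
New clearance relative to baseline: 1.36 + 0.32 = 1.68.
To maintain the same steady-state level, dose must scale with clearance: new dose = 75 × 1.68 = 126 μg.

126 μg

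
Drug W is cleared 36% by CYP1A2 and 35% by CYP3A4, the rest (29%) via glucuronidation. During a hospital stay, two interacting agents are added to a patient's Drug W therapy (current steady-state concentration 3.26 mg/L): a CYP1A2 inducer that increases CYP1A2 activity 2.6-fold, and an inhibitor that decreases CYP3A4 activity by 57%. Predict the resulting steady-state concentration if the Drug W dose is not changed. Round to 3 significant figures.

The CYP1A2 pathway (36% of clearance) rises to 2.6× activity: 0.36 × 2.6 = 0.936.
The CYP3A4 pathway (35% of clearance) drops to 0.43× activity: 0.35 × 0.43 = 0.1505.
Non-CYP routes (29%) are unchanged.
New clearance relative to baseline: 0.936 + 0.1505 + 0.29 = 1.3765.
Dividing the baseline by the relative clearance: 3.26 / 1.3765 = 2.37 mg/L.

2.37 mg/L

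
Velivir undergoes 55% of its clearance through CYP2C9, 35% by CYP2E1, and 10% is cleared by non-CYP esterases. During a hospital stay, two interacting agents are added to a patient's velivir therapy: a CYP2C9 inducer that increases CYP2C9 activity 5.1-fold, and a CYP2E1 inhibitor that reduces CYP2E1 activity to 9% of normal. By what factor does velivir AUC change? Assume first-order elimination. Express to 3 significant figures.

0.341

CYP2C9: 0.55 × 5.1 = 2.805
CYP2E1: 0.35 × 0.09 = 0.0315
Other: 0.1 (unchanged)
Relative clearance = 2.805 + 0.0315 + 0.1 = 2.9365.
Because AUC varies inversely with clearance, the combined effect is 1 / 2.9365 = 0.341.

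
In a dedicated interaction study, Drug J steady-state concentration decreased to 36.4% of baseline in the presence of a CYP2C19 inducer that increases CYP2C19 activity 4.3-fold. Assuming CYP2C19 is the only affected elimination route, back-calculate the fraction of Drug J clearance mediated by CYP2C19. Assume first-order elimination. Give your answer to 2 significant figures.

0.53

Call the CYP2C19 fraction fm. After the interaction, CL_new/CL_old = fm × 4.3 + (1 − fm).
Steady-state concentration ratio = 1 / (new CL fraction), so new CL fraction = 1 / 0.364 = 2.747.
fm × 4.3 + 1 − fm = 2.747  ⇒  fm × (4.3 − 1) = 1.747  ⇒  fm = 0.53.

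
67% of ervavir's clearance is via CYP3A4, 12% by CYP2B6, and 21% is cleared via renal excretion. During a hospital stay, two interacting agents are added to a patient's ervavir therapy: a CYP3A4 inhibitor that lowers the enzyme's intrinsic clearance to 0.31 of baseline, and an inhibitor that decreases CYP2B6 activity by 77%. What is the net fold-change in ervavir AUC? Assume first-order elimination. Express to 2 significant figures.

2.2

The CYP3A4 pathway (67% of clearance) drops to 0.31× activity: 0.67 × 0.31 = 0.2077.
The CYP2B6 pathway (12% of clearance) falls to 0.23× activity: 0.12 × 0.23 = 0.0276.
The remaining 21% of clearance is unaffected.
New clearance relative to baseline: 0.2077 + 0.0276 + 0.21 = 0.4453.
Net AUC ratio = 1 / 0.4453 = 2.2.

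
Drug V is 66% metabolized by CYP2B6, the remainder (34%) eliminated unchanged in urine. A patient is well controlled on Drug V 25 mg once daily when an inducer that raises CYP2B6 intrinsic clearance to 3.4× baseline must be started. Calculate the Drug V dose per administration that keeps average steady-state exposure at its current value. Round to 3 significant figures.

The CYP2B6 pathway (66% of clearance) rises to 3.4× activity: 0.66 × 3.4 = 2.244.
Non-CYP routes (34%) are unchanged.
Relative clearance = 2.244 + 0.34 = 2.584.
To maintain the same steady-state level, dose must scale with clearance: new dose = 25 × 2.584 = 64.6 mg.

64.6 mg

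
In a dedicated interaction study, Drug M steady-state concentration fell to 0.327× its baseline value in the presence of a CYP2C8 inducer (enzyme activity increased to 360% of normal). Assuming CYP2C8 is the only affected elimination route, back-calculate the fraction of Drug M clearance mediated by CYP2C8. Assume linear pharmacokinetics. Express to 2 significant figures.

Let fm be the CYP2C8 fraction. New clearance relative to baseline = fm × 3.6 + (1 − fm).
Steady-state concentration ratio = 1 / (new CL fraction), so new CL fraction = 1 / 0.327 = 3.058.
fm × 3.6 + 1 − fm = 3.058  ⇒  fm × (3.6 − 1) = 2.058  ⇒  fm = 0.79.

0.79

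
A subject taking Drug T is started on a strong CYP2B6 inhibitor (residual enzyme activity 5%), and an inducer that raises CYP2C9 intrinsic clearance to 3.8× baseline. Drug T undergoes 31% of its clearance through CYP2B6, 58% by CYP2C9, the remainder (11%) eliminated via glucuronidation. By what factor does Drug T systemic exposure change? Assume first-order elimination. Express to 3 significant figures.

0.429

The CYP2B6 pathway (31% of clearance) drops to 0.05× activity: 0.31 × 0.05 = 0.0155.
The CYP2C9 pathway (58% of clearance) increases to 3.8× activity: 0.58 × 3.8 = 2.204.
Non-CYP routes (11%) are unchanged.
New clearance relative to baseline: 0.0155 + 2.204 + 0.11 = 2.3295.
Net systemic exposure ratio = 1 / 2.3295 = 0.429.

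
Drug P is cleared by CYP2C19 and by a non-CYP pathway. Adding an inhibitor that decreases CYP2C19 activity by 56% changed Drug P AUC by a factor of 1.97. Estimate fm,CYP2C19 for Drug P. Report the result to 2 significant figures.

Write x for the fraction cleared via CYP2C19. The observed AUC change means clearance fell to 1/1.97 = 0.5076 of baseline.
Only the CYP2C19 route changed, so 0.5076 = x·0.44 + (1 − x), giving x = 0.88.

0.88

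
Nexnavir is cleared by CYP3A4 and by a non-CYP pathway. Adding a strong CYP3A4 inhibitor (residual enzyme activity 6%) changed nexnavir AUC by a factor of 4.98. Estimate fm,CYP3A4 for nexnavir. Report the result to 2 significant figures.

Let x = fm,CYP3A4. Because AUC ∝ 1/CL, relative clearance fell to 1/4.98 = 0.2008.
Only the CYP3A4 route changed, so 0.2008 = x·0.06 + (1 − x), giving x = 0.85.

0.85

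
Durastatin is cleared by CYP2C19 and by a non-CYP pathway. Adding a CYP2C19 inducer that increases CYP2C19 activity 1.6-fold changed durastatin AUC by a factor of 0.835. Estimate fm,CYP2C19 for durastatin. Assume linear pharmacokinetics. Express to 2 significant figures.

CL'/CL = 1 / 0.835 = 1.198
1.6·fm + (1 − fm) = 1.198
fm = (1.198 − 1) / (1.6 − 1) = 0.33

0.33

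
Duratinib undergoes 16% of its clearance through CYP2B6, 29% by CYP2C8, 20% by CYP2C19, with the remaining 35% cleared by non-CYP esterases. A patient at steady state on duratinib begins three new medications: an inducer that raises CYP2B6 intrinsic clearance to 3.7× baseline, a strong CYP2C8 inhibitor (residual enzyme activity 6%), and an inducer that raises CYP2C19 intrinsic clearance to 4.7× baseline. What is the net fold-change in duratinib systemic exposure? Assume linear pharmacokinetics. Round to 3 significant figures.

0.526

The CYP2B6 pathway (16% of clearance) rises to 3.7× activity: 0.16 × 3.7 = 0.592.
The CYP2C8 pathway (29% of clearance) is reduced to 0.06× activity: 0.29 × 0.06 = 0.0174.
The CYP2C19 pathway (20% of clearance) rises to 4.7× activity: 0.2 × 4.7 = 0.94.
The remaining 35% of clearance is unaffected.
New clearance relative to baseline: 0.592 + 0.0174 + 0.94 + 0.35 = 1.8994.
Because systemic exposure varies inversely with clearance, the combined effect is 1 / 1.8994 = 0.526.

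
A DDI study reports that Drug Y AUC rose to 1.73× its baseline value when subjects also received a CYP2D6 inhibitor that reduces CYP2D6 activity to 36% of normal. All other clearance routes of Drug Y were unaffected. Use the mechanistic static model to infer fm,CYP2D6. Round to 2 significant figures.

0.66

Let x = fm,CYP2D6. Because AUC ∝ 1/CL, relative clearance fell to 1/1.73 = 0.578.
Only the CYP2D6 route changed, so 0.578 = x·0.36 + (1 − x), giving x = 0.66.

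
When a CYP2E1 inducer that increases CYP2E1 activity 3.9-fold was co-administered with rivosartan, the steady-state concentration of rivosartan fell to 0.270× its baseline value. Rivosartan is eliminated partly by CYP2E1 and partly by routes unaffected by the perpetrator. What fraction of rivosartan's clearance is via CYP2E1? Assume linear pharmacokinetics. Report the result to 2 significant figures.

Call the CYP2E1 fraction fm. After the interaction, CL_new/CL_old = fm × 3.9 + (1 − fm).
Steady-state concentration ratio = 1 / (new CL fraction), so new CL fraction = 1 / 0.270 = 3.704.
fm × 3.9 + 1 − fm = 3.704  ⇒  fm × (3.9 − 1) = 2.704  ⇒  fm = 0.93.

0.93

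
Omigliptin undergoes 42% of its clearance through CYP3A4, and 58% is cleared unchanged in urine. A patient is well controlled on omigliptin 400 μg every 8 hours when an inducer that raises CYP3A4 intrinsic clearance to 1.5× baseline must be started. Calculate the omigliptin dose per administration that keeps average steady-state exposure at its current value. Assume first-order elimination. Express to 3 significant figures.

484 μg

The CYP3A4 pathway (42% of clearance) is boosted to 1.5× activity: 0.42 × 1.5 = 0.63.
Non-CYP routes (58%) are unchanged.
CL_new/CL_old = 0.63 + 0.58 = 1.21.
Css,avg = (dose rate)/CL, so holding Css fixed requires dose ∝ CL: 400 × 1.21 = 484 μg.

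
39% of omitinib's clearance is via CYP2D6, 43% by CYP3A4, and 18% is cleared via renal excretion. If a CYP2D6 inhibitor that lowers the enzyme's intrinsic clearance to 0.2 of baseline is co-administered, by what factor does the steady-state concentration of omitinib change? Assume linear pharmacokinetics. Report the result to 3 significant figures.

CYP2D6: 0.39 × 0.2 = 0.078
CYP3A4: 0.43 (unchanged)
Other: 0.18 (unchanged)
New clearance relative to baseline: 0.078 + 0.43 + 0.18 = 0.688.
Since steady-state concentration ∝ 1/CL, the ratio is 1 / 0.688 = 1.45.

1.45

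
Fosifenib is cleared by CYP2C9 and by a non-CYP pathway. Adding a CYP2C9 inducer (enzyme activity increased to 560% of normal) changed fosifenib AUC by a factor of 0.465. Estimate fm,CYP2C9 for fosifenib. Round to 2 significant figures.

Write x for the fraction cleared via CYP2C9. The observed AUC change means clearance rose to 1/0.465 = 2.151 of baseline.
Setting x·5.6 + (1 − x) = 2.151 and solving: x = (2.151 − 1)/(5.6 − 1) = 0.25.

0.25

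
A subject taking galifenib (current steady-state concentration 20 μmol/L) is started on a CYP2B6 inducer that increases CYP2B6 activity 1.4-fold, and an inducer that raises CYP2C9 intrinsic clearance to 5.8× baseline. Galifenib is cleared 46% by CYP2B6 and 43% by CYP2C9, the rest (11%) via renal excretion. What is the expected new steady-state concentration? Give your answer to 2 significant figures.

6.2 μmol/L

CYP2B6: 0.46 × 1.4 = 0.644
CYP2C9: 0.43 × 5.8 = 2.494
Other: 0.11 (unchanged)
New clearance relative to baseline: 0.644 + 2.494 + 0.11 = 3.248.
Steady-state concentration ∝ 1/CL: new value = 20 / 3.248 = 6.2 μmol/L.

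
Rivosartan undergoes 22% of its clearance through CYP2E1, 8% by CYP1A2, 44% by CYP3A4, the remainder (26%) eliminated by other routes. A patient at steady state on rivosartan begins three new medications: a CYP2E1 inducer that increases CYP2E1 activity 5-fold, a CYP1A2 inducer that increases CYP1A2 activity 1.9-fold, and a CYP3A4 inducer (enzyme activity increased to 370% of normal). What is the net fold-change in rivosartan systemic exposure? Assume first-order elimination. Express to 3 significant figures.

CYP2E1: 0.22 × 5 = 1.1
CYP1A2: 0.08 × 1.9 = 0.152
CYP3A4: 0.44 × 3.7 = 1.628
Other: 0.26 (unchanged)
CL_new/CL_old = 1.1 + 0.152 + 1.628 + 0.26 = 3.14.
Because systemic exposure varies inversely with clearance, the combined effect is 1 / 3.14 = 0.318.

0.318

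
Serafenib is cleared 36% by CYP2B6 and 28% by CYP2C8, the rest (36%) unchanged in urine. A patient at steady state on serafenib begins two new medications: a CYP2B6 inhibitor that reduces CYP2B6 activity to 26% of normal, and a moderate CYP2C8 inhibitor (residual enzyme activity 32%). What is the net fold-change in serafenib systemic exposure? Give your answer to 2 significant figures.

The CYP2B6 pathway (36% of clearance) falls to 0.26× activity: 0.36 × 0.26 = 0.0936.
The CYP2C8 pathway (28% of clearance) falls to 0.32× activity: 0.28 × 0.32 = 0.0896.
The remaining 36% of clearance is unaffected.
New clearance relative to baseline: 0.0936 + 0.0896 + 0.36 = 0.5432.
Net systemic exposure ratio = 1 / 0.5432 = 1.8.

1.8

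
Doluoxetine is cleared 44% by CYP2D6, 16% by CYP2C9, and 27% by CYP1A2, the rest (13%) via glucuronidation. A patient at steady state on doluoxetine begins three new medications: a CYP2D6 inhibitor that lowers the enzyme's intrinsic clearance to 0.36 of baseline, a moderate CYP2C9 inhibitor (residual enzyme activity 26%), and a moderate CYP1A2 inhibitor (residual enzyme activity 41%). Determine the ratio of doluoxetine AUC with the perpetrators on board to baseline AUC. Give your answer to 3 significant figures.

2.27

The CYP2D6 pathway (44% of clearance) falls to 0.36× activity: 0.44 × 0.36 = 0.1584.
The CYP2C9 pathway (16% of clearance) falls to 0.26× activity: 0.16 × 0.26 = 0.0416.
The CYP1A2 pathway (27% of clearance) is reduced to 0.41× activity: 0.27 × 0.41 = 0.1107.
The remaining 13% of clearance is unaffected.
New clearance relative to baseline: 0.1584 + 0.0416 + 0.1107 + 0.13 = 0.4407.
AUC ∝ 1/CL: fold-change = 1 / 0.4407 = 2.27.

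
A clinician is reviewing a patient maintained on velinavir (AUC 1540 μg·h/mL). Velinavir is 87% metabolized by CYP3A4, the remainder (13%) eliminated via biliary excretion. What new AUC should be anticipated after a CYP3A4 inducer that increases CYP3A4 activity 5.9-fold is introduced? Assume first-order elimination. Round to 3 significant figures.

293 μg·h/mL

The CYP3A4 pathway (87% of clearance) rises to 5.9× activity: 0.87 × 5.9 = 5.133.
The remaining 13% of clearance is unaffected.
New clearance relative to baseline: 5.133 + 0.13 = 5.263.
AUC ∝ 1/CL, so new value = 1540 / 5.263 = 293 μg·h/mL.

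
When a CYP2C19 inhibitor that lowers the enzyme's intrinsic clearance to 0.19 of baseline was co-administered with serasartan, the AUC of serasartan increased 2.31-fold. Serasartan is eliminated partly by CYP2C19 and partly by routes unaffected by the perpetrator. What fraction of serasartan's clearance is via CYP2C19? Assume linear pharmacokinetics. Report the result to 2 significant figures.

CL'/CL = 1 / 2.31 = 0.4329
0.19·fm + (1 − fm) = 0.4329
fm = (0.4329 − 1) / (0.19 − 1) = 0.70

0.70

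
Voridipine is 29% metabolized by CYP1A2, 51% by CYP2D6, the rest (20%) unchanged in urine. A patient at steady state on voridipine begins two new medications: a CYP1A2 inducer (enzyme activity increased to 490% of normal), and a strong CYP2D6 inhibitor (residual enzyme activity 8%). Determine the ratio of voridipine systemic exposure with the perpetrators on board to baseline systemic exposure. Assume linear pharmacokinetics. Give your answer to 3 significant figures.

0.602

The CYP1A2 pathway (29% of clearance) rises to 4.9× activity: 0.29 × 4.9 = 1.421.
The CYP2D6 pathway (51% of clearance) falls to 0.08× activity: 0.51 × 0.08 = 0.0408.
Non-CYP routes (20%) are unchanged.
New clearance relative to baseline: 1.421 + 0.0408 + 0.2 = 1.6618.
Systemic exposure ∝ 1/CL: fold-change = 1 / 1.6618 = 0.602.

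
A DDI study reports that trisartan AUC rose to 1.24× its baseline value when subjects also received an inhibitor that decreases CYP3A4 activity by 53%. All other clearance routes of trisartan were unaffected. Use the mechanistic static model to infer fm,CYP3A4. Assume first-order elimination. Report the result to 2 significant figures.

0.37

Write x for the fraction cleared via CYP3A4. The observed AUC change means clearance fell to 1/1.24 = 0.8065 of baseline.
Setting x·0.47 + (1 − x) = 0.8065 and solving: x = (0.8065 − 1)/(0.47 − 1) = 0.37.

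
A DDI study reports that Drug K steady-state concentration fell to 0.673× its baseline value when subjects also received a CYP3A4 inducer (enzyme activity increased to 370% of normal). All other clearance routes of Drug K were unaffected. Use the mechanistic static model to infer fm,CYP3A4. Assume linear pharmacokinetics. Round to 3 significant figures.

0.180

CL'/CL = 1 / 0.673 = 1.486
3.7·fm + (1 − fm) = 1.486
fm = (1.486 − 1) / (3.7 − 1) = 0.180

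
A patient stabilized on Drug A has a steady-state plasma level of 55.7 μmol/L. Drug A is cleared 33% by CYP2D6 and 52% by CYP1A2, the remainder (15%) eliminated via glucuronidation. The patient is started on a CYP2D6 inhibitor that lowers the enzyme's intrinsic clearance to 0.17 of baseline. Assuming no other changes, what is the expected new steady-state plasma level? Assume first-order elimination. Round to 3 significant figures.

76.7 μmol/L

The CYP2D6 pathway (33% of clearance) is reduced to 0.17× activity: 0.33 × 0.17 = 0.0561.
CYP1A2 (52%) and the residual 15% are unaffected.
New clearance relative to baseline: 0.0561 + 0.52 + 0.15 = 0.7261.
Steady-state plasma level ∝ 1/CL, so new value = 55.7 / 0.7261 = 76.7 μmol/L.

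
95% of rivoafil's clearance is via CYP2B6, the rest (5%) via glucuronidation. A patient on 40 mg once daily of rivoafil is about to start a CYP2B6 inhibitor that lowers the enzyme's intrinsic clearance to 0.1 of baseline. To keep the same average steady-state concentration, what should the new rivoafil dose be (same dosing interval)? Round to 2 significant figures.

CYP2B6: 0.95 × 0.1 = 0.095
Other: 0.05 (unchanged)
CL_new/CL_old = 0.095 + 0.05 = 0.145.
Exposure is unchanged when dose changes in proportion to clearance. New dose = 40 mg × 0.145 = 5.8 mg.

5.8 mg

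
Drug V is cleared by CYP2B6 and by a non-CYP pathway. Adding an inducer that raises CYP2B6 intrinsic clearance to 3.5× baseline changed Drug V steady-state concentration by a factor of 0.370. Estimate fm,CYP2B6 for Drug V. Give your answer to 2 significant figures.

0.68

Let x = fm,CYP2B6. Because steady-state concentration ∝ 1/CL, relative clearance rose to 1/0.370 = 2.703.
Setting x·3.5 + (1 − x) = 2.703 and solving: x = (2.703 − 1)/(3.5 − 1) = 0.68.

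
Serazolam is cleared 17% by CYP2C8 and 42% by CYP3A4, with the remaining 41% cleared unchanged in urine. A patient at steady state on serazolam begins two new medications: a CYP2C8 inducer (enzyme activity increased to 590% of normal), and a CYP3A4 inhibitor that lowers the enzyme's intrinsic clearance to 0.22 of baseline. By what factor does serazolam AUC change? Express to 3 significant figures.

0.664

CYP2C8: 0.17 × 5.9 = 1.003
CYP3A4: 0.42 × 0.22 = 0.0924
Other: 0.41 (unchanged)
Relative clearance = 1.003 + 0.0924 + 0.41 = 1.5054.
AUC ∝ 1/CL: fold-change = 1 / 1.5054 = 0.664.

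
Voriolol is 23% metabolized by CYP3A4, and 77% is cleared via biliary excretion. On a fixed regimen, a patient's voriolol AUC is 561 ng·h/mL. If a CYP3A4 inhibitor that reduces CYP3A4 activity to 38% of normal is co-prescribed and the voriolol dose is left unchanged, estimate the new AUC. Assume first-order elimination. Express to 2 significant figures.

CYP3A4: 0.23 × 0.38 = 0.0874
Other: 0.77 (unchanged)
CL_new/CL_old = 0.0874 + 0.77 = 0.8574.
With dosing unchanged, AUC scales as 1/CL: 561 / 0.8574 = 6.5 × 10² ng·h/mL.

6.5 × 10² ng·h/mL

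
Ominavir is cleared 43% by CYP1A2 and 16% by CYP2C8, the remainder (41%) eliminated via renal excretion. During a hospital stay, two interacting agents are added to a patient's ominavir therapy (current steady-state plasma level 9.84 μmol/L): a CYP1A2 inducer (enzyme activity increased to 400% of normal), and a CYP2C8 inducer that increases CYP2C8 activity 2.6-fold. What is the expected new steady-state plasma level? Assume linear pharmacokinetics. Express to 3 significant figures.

The CYP1A2 pathway (43% of clearance) increases to 4× activity: 0.43 × 4 = 1.72.
The CYP2C8 pathway (16% of clearance) rises to 2.6× activity: 0.16 × 2.6 = 0.416.
The remaining 41% of clearance is unaffected.
New clearance relative to baseline: 1.72 + 0.416 + 0.41 = 2.546.
Steady-state plasma level ∝ 1/CL: new value = 9.84 / 2.546 = 3.86 μmol/L.

3.86 μmol/L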